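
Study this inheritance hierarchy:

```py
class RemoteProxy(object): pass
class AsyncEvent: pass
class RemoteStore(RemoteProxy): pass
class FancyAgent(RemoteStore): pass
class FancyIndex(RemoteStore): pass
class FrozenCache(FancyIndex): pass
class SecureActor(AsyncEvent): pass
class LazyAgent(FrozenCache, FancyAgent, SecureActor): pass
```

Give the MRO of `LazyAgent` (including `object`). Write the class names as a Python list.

[LazyAgent, FrozenCache, FancyIndex, FancyAgent, RemoteStore, RemoteProxy, SecureActor, AsyncEvent, object]

L[LazyAgent] = LazyAgent + merge(L[FrozenCache], L[FancyAgent], L[SecureActor], [FrozenCache FancyAgent SecureActor])
  take FrozenCache:  [FrozenCache FancyIndex RemoteStore RemoteProxy object] + [FancyAgent RemoteStore RemoteProxy object] + [SecureActor AsyncEvent object] + [FrozenCache FancyAgent SecureActor]
  take FancyIndex:  [FancyIndex RemoteStore RemoteProxy object] + [FancyAgent RemoteStore RemoteProxy object] + [SecureActor AsyncEvent object] + [FancyAgent SecureActor]
  take FancyAgent:  [RemoteStore RemoteProxy object] + [FancyAgent RemoteStore RemoteProxy object] + [SecureActor AsyncEvent object] + [FancyAgent SecureActor]
  take RemoteStore:  [RemoteStore RemoteProxy object] + [RemoteStore RemoteProxy object] + [SecureActor AsyncEvent object] + [SecureActor]
  take RemoteProxy:  [RemoteProxy object] + [RemoteProxy object] + [SecureActor AsyncEvent object] + [SecureActor]
  take SecureActor:  [object] + [object] + [SecureActor AsyncEvent object] + [SecureActor]
  take AsyncEvent:  [object] + [object] + [AsyncEvent object]
  take object:  [object] + [object] + [object]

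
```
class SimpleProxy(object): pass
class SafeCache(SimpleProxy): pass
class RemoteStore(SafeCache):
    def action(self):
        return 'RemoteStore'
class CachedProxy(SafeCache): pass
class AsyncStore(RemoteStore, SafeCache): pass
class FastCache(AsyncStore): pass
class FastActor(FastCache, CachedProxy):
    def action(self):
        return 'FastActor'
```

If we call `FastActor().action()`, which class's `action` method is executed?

FastActor

L[FastActor] = FastActor + merge(L[FastCache], L[CachedProxy], [FastCache CachedProxy])
  take FastCache:  [FastCache AsyncStore RemoteStore SafeCache SimpleProxy object] + [CachedProxy SafeCache SimpleProxy object] + [FastCache CachedProxy]
  take AsyncStore:  [AsyncStore RemoteStore SafeCache SimpleProxy object] + [CachedProxy SafeCache SimpleProxy object] + [CachedProxy]
  take RemoteStore:  [RemoteStore SafeCache SimpleProxy object] + [CachedProxy SafeCache SimpleProxy object] + [CachedProxy]
  take CachedProxy:  [SafeCache SimpleProxy object] + [CachedProxy SafeCache SimpleProxy object] + [CachedProxy]
  take SafeCache:  [SafeCache SimpleProxy object] + [SafeCache SimpleProxy object]
  take SimpleProxy:  [SimpleProxy object] + [SimpleProxy object]
  take object:  [object] + [object]
MRO: FastActor FastCache AsyncStore RemoteStore CachedProxy SafeCache SimpleProxy object
action is defined in: FastActor, RemoteStore. First along the MRO is FastActor.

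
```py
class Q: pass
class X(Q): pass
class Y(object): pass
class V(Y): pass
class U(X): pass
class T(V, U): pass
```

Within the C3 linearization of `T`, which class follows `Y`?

L[T] = T + merge(L[V], L[U], [V U])
  take V:  [V Y object] + [U X Q object] + [V U]
  take Y:  [Y object] + [U X Q object] + [U]
  take U:  [object] + [U X Q object] + [U]
  take X:  [object] + [X Q object]
  take Q:  [object] + [Q object]
  take object:  [object] + [object]
MRO: T V Y U X Q object
Y is at position 2; next is U.

U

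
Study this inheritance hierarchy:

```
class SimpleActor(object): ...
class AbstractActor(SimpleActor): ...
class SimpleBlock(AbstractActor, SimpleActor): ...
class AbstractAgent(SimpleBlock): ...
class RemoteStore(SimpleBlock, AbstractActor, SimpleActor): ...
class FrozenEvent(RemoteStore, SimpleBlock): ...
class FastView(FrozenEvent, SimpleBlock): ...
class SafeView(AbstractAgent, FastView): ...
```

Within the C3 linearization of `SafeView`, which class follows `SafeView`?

AbstractAgent

L[SafeView] = SafeView + merge(L[AbstractAgent], L[FastView], [AbstractAgent FastView])
  take AbstractAgent:  [AbstractAgent SimpleBlock AbstractActor SimpleActor object] + [FastView FrozenEvent RemoteStore SimpleBlock AbstractActor SimpleActor object] + [AbstractAgent FastView]
  take FastView:  [SimpleBlock AbstractActor SimpleActor object] + [FastView FrozenEvent RemoteStore SimpleBlock AbstractActor SimpleActor object] + [FastView]
  take FrozenEvent:  [SimpleBlock AbstractActor SimpleActor object] + [FrozenEvent RemoteStore SimpleBlock AbstractActor SimpleActor object]
  take RemoteStore:  [SimpleBlock AbstractActor SimpleActor object] + [RemoteStore SimpleBlock AbstractActor SimpleActor object]
  take SimpleBlock:  [SimpleBlock AbstractActor SimpleActor object] + [SimpleBlock AbstractActor SimpleActor object]
  take AbstractActor:  [AbstractActor SimpleActor object] + [AbstractActor SimpleActor object]
  take SimpleActor:  [SimpleActor object] + [SimpleActor object]
  take object:  [object] + [object]
MRO: SafeView AbstractAgent FastView FrozenEvent RemoteStore SimpleBlock AbstractActor SimpleActor object
SafeView is at position 0; next is AbstractAgent.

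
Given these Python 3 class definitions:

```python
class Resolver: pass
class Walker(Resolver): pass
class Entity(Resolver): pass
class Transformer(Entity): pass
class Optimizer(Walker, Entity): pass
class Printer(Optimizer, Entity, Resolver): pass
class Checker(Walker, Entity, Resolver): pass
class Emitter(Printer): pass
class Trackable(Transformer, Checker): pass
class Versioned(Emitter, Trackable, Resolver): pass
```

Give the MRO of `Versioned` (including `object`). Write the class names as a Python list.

L[Versioned] = Versioned + merge(L[Emitter], L[Trackable], L[Resolver], [Emitter Trackable Resolver])
  take Emitter:  [Emitter Printer Optimizer Walker Entity Resolver object] + [Trackable Transformer Checker Walker Entity Resolver object] + [Resolver object] + [Emitter Trackable Resolver]
  take Printer:  [Printer Optimizer Walker Entity Resolver object] + [Trackable Transformer Checker Walker Entity Resolver object] + [Resolver object] + [Trackable Resolver]
  take Optimizer:  [Optimizer Walker Entity Resolver object] + [Trackable Transformer Checker Walker Entity Resolver object] + [Resolver object] + [Trackable Resolver]
  take Trackable:  [Walker Entity Resolver object] + [Trackable Transformer Checker Walker Entity Resolver object] + [Resolver object] + [Trackable Resolver]
  take Transformer:  [Walker Entity Resolver object] + [Transformer Checker Walker Entity Resolver object] + [Resolver object] + [Resolver]
  take Checker:  [Walker Entity Resolver object] + [Checker Walker Entity Resolver object] + [Resolver object] + [Resolver]
  take Walker:  [Walker Entity Resolver object] + [Walker Entity Resolver object] + [Resolver object] + [Resolver]
  take Entity:  [Entity Resolver object] + [Entity Resolver object] + [Resolver object] + [Resolver]
  take Resolver:  [Resolver object] + [Resolver object] + [Resolver object] + [Resolver]
  take object:  [object] + [object] + [object]

[Versioned, Emitter, Printer, Optimizer, Trackable, Transformer, Checker, Walker, Entity, Resolver, object]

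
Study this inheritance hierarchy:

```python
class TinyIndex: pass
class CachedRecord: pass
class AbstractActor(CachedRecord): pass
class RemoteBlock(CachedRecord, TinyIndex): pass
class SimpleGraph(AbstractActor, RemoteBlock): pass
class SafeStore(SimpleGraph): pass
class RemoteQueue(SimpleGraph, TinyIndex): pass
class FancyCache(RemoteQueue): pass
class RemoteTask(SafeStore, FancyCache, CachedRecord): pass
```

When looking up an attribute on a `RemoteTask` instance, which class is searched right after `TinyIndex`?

L[RemoteTask] = RemoteTask + merge(L[SafeStore], L[FancyCache], L[CachedRecord], [SafeStore FancyCache CachedRecord])
  take SafeStore:  [SafeStore SimpleGraph AbstractActor RemoteBlock CachedRecord TinyIndex object] + [FancyCache RemoteQueue SimpleGraph AbstractActor RemoteBlock CachedRecord TinyIndex object] + [CachedRecord object] + [SafeStore FancyCache CachedRecord]
  take FancyCache:  [SimpleGraph AbstractActor RemoteBlock CachedRecord TinyIndex object] + [FancyCache RemoteQueue SimpleGraph AbstractActor RemoteBlock CachedRecord TinyIndex object] + [CachedRecord object] + [FancyCache CachedRecord]
  take RemoteQueue:  [SimpleGraph AbstractActor RemoteBlock CachedRecord TinyIndex object] + [RemoteQueue SimpleGraph AbstractActor RemoteBlock CachedRecord TinyIndex object] + [CachedRecord object] + [CachedRecord]
  take SimpleGraph:  [SimpleGraph AbstractActor RemoteBlock CachedRecord TinyIndex object] + [SimpleGraph AbstractActor RemoteBlock CachedRecord TinyIndex object] + [CachedRecord object] + [CachedRecord]
  take AbstractActor:  [AbstractActor RemoteBlock CachedRecord TinyIndex object] + [AbstractActor RemoteBlock CachedRecord TinyIndex object] + [CachedRecord object] + [CachedRecord]
  take RemoteBlock:  [RemoteBlock CachedRecord TinyIndex object] + [RemoteBlock CachedRecord TinyIndex object] + [CachedRecord object] + [CachedRecord]
  take CachedRecord:  [CachedRecord TinyIndex object] + [CachedRecord TinyIndex object] + [CachedRecord object] + [CachedRecord]
  take TinyIndex:  [TinyIndex object] + [TinyIndex object] + [object]
  take object:  [object] + [object] + [object]
MRO: RemoteTask SafeStore FancyCache RemoteQueue SimpleGraph AbstractActor RemoteBlock CachedRecord TinyIndex object
TinyIndex is at position 8; next is object.

object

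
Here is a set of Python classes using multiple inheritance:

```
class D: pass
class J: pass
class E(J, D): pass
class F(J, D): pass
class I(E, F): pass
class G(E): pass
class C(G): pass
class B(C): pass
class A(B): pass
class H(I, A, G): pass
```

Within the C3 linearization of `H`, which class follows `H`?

I

L[H] = H + merge(L[I], L[A], L[G], [I A G])
  take I:  [I E F J D object] + [A B C G E J D object] + [G E J D object] + [I A G]
  take A:  [E F J D object] + [A B C G E J D object] + [G E J D object] + [A G]
  take B:  [E F J D object] + [B C G E J D object] + [G E J D object] + [G]
  take C:  [E F J D object] + [C G E J D object] + [G E J D object] + [G]
  take G:  [E F J D object] + [G E J D object] + [G E J D object] + [G]
  take E:  [E F J D object] + [E J D object] + [E J D object]
  take F:  [F J D object] + [J D object] + [J D object]
  take J:  [J D object] + [J D object] + [J D object]
  take D:  [D object] + [D object] + [D object]
  take object:  [object] + [object] + [object]
MRO: H I A B C G E F J D object
H is at position 0; next is I.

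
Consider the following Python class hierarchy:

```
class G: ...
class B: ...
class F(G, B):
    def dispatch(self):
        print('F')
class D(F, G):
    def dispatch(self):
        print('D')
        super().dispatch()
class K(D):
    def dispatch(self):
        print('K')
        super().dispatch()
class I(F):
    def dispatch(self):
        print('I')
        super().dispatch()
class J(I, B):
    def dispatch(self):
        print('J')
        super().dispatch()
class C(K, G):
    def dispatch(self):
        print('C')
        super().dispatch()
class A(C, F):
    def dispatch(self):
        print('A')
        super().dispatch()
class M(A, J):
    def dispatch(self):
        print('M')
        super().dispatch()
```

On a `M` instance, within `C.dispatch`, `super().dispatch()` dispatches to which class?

L[M] = M + merge(L[A], L[J], [A J])
  take A:  [A C K D F G B object] + [J I F G B object] + [A J]
  take C:  [C K D F G B object] + [J I F G B object] + [J]
  take K:  [K D F G B object] + [J I F G B object] + [J]
  take D:  [D F G B object] + [J I F G B object] + [J]
  take J:  [F G B object] + [J I F G B object] + [J]
  take I:  [F G B object] + [I F G B object]
  take F:  [F G B object] + [F G B object]
  take G:  [G B object] + [G B object]
  take B:  [B object] + [B object]
  take object:  [object] + [object]
MRO: M A C K D J I F G B object
super() in C.dispatch on a M instance goes to the class after C in M's MRO: K.

K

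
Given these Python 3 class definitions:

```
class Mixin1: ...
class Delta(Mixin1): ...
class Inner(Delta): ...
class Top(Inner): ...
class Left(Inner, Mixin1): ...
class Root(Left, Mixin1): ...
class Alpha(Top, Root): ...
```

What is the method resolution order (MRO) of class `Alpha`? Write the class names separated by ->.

Alpha -> Top -> Root -> Left -> Inner -> Delta -> Mixin1 -> object

L[Alpha] = Alpha + merge(L[Top], L[Root], [Top Root])
  take Top:  [Top Inner Delta Mixin1 object] + [Root Left Inner Delta Mixin1 object] + [Top Root]
  take Root:  [Inner Delta Mixin1 object] + [Root Left Inner Delta Mixin1 object] + [Root]
  take Left:  [Inner Delta Mixin1 object] + [Left Inner Delta Mixin1 object]
  take Inner:  [Inner Delta Mixin1 object] + [Inner Delta Mixin1 object]
  take Delta:  [Delta Mixin1 object] + [Delta Mixin1 object]
  take Mixin1:  [Mixin1 object] + [Mixin1 object]
  take object:  [object] + [object]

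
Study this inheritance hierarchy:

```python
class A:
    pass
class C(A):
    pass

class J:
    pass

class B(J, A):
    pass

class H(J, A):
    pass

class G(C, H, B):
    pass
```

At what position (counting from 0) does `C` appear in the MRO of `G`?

L[G] = G + merge(L[C], L[H], L[B], [C H B])
  take C:  [C A object] + [H J A object] + [B J A object] + [C H B]
  take H:  [A object] + [H J A object] + [B J A object] + [H B]
  take B:  [A object] + [J A object] + [B J A object] + [B]
  take J:  [A object] + [J A object] + [J A object]
  take A:  [A object] + [A object] + [A object]
  take object:  [object] + [object] + [object]
MRO: G C H B J A object
C sits at index 1.

1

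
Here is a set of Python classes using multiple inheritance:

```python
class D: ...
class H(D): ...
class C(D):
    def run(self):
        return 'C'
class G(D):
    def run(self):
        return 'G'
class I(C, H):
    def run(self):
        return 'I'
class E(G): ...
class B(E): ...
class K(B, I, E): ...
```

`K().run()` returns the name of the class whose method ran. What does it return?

I

L[K] = K + merge(L[B], L[I], L[E], [B I E])
  take B:  [B E G D object] + [I C H D object] + [E G D object] + [B I E]
  take I:  [E G D object] + [I C H D object] + [E G D object] + [I E]
  take E:  [E G D object] + [C H D object] + [E G D object] + [E]
  take G:  [G D object] + [C H D object] + [G D object]
  take C:  [D object] + [C H D object] + [D object]
  take H:  [D object] + [H D object] + [D object]
  take D:  [D object] + [D object] + [D object]
  take object:  [object] + [object] + [object]
MRO: K B I E G C H D object
run is defined in: C, G, I. First along the MRO is I.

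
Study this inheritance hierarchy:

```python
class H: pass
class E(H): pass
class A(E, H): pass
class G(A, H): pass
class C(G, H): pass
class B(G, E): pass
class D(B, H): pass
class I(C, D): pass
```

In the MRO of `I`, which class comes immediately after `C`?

L[I] = I + merge(L[C], L[D], [C D])
  take C:  [C G A E H object] + [D B G A E H object] + [C D]
  take D:  [G A E H object] + [D B G A E H object] + [D]
  take B:  [G A E H object] + [B G A E H object]
  take G:  [G A E H object] + [G A E H object]
  take A:  [A E H object] + [A E H object]
  take E:  [E H object] + [E H object]
  take H:  [H object] + [H object]
  take object:  [object] + [object]
MRO: I C D B G A E H object
C is at position 1; next is D.

D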